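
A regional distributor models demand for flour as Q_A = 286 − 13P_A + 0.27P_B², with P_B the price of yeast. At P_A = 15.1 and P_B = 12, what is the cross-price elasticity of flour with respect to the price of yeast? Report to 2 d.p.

0.60

At P_A = 15.1 and P_B = 12: Q_A = 128.58.
∂Q_A/∂P_B = 0.54P_B = 0.54(12) = 6.4800.
ε = (∂Q_A/∂P_B)(P_B/Q_A) = 6.4800 × (12/128.58) ≈ 0.60.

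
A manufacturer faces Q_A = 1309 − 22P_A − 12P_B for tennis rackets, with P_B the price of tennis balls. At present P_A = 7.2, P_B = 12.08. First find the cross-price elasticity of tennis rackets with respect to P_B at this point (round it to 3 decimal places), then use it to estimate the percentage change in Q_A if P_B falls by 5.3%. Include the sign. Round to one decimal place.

At P_A = 7.2, P_B = 12.08: Q_A = 1005.64.
∂Q_A/∂P_B = -12.
ε = (∂Q_A/∂P_B)(P_B/Q_A) = -12.0000 × 12.08/1005.64 ≈ -0.144.
%ΔQ_A ≈ ε × %ΔP_B = -0.144 × (-5.3%) = 0.8%.

0.8%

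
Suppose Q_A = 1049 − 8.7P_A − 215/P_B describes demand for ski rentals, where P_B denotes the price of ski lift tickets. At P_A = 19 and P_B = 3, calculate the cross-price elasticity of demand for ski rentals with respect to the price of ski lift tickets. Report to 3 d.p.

0.088

At P_A = 19 and P_B = 3: Q_A = 812.033.
∂Q_A/∂P_B = 215/P_B² = 23.8889.
ε = (∂Q_A/∂P_B)(P_B/Q_A) = 23.8889 × (3/812.033) ≈ 0.088.
ε > 0: substitutes.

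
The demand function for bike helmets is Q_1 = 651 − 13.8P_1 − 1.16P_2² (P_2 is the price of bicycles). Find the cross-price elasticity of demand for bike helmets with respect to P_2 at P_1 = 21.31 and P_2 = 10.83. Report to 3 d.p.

At P_1 = 21.31 and P_2 = 10.83: Q_1 = 220.867.
∂Q_1/∂P_2 = -2.32P_2 = -2.32(10.83) = -25.1256.
ε = (∂Q_1/∂P_2)(P_2/Q_1) = -25.1256 × (10.83/220.867) ≈ -1.232.

-1.232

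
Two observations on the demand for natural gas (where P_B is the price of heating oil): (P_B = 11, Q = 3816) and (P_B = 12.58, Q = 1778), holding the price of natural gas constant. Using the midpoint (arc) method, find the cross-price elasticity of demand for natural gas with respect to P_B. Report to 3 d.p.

ΔQ_A = 1778 − 3816 = -2038; ΔP_B = 12.58 − 11 = 1.58.
Midpoints: Q̄_A = 2797.0, P̄_B = 11.79.
ε = (ΔQ_A/Q̄_A)/(ΔP_B/P̄_B) = (-2038/2797.0)/(1.58/11.79) ≈ -5.437.

-5.437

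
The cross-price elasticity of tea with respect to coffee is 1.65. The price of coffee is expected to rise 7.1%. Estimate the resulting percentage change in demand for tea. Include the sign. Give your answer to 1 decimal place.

%ΔQ ≈ ε × %ΔP of coffee = 1.65 × (7.1%) = 11.7%.

11.7%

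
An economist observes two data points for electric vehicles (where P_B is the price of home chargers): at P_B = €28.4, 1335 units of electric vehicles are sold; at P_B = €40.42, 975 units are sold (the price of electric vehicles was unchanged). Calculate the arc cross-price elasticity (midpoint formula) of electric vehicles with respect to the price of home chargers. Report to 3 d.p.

ΔQ_A = 975 − 1335 = -360; ΔP_B = 40.42 − 28.4 = 12.02.
Midpoints: Q̄_A = 1155.0, P̄_B = 34.41.
ε = (ΔQ_A/Q̄_A)/(ΔP_B/P̄_B) = (-360/1155.0)/(12.02/34.41) ≈ -0.892.
ε < 0: electric vehicles and home chargers are complements.

-0.892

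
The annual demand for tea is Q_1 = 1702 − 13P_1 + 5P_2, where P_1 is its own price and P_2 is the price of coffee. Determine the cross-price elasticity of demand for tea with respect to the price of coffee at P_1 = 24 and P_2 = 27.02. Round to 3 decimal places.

At P_1 = 24 and P_2 = 27.02: Q_1 = 1525.1.
∂Q_1/∂P_2 = 5.
ε = (∂Q_1/∂P_2)(P_2/Q_1) = 5 × (27.02/1525.1) ≈ 0.089.

0.089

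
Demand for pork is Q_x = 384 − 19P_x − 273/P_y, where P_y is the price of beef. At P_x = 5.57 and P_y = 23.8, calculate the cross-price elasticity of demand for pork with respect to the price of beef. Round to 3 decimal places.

At P_x = 5.57 and P_y = 23.8: Q_x = 266.699.
∂Q_x/∂P_y = 273/P_y² = 0.4820.
ε = (∂Q_x/∂P_y)(P_y/Q_x) = 0.4820 × (23.8/266.699) ≈ 0.043.
ε > 0: substitutes.

0.043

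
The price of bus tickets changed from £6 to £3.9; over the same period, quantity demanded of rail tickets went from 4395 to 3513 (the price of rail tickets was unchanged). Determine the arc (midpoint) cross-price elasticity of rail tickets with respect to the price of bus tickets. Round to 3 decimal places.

0.526

ΔQ_A = 3513 − 4395 = -882; ΔP_B = 3.9 − 6 = -2.1.
Midpoints: Q̄_A = 3954.0, P̄_B = 4.95.
ε = (ΔQ_A/Q̄_A)/(ΔP_B/P̄_B) = (-882/3954.0)/(-2.1/4.95) ≈ 0.526.
ε > 0: rail tickets and bus tickets are substitutes.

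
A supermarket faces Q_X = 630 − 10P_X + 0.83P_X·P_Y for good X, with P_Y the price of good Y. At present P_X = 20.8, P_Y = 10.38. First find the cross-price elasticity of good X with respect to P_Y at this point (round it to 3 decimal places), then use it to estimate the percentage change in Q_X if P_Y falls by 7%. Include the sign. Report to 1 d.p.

-2.1%

At P_X = 20.8, P_Y = 10.38: Q_X = 601.200.
∂Q_X/∂P_Y = 0.83P_X = 17.2640.
ε = (∂Q_X/∂P_Y)(P_Y/Q_X) = 17.2640 × 10.38/601.200 ≈ 0.298.
%ΔQ_X ≈ ε × %ΔP_Y = 0.298 × (-7%) = -2.1%.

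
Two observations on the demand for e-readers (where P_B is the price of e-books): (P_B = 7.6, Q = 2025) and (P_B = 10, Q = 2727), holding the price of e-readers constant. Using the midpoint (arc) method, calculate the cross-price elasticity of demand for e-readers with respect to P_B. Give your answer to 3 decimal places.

ΔQ_A = 2727 − 2025 = 702; ΔP_B = 10 − 7.6 = 2.4.
Midpoints: Q̄_A = 2376.0, P̄_B = 8.80.
ε = (ΔQ_A/Q̄_A)/(ΔP_B/P̄_B) = (702/2376.0)/(2.4/8.80) ≈ 1.083.
ε > 0: e-readers and e-books are substitutes.

1.083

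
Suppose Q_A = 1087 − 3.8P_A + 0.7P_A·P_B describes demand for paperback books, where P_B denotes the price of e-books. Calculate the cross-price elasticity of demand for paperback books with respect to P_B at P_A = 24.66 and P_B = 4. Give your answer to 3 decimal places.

0.065

At P_A = 24.66 and P_B = 4: Q_A = 1062.34.
∂Q_A/∂P_B = 0.7P_A = 0.7(24.66) = 17.2620.
ε = (∂Q_A/∂P_B)(P_B/Q_A) = 17.2620 × (4/1062.34) ≈ 0.065.
ε > 0: substitutes.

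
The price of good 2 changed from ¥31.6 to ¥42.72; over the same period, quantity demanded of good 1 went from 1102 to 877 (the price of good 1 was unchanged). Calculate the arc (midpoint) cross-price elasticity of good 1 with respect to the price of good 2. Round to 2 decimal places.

ΔQ_1 = 877 − 1102 = -225; ΔP_2 = 42.72 − 31.6 = 11.12.
Midpoints: Q̄_1 = 989.5, P̄_2 = 37.16.
ε = (ΔQ_1/Q̄_1)/(ΔP_2/P̄_2) = (-225/989.5)/(11.12/37.16) ≈ -0.76.
ε < 0: good 1 and good 2 are complements.

-0.76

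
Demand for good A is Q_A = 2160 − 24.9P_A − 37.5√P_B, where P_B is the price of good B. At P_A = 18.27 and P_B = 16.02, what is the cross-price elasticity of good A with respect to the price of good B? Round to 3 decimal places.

At P_A = 18.27 and P_B = 16.02: Q_A = 1554.983.
∂Q_A/∂P_B = -37.5/(2√P_B) = -37.5/(2√16.02) = -4.6846.
ε = (∂Q_A/∂P_B)(P_B/Q_A) = -4.6846 × (16.02/1554.983) ≈ -0.048.
ε < 0: complements.

-0.048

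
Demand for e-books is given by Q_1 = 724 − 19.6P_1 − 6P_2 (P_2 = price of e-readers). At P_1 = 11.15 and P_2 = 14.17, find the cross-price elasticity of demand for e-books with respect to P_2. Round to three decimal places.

-0.202

At P_1 = 11.15 and P_2 = 14.17: Q_1 = 420.44.
∂Q_1/∂P_2 = -6.
ε = (∂Q_1/∂P_2)(P_2/Q_1) = -6 × (14.17/420.44) ≈ -0.202.
Since ε < 0, e-books and e-readers are complements.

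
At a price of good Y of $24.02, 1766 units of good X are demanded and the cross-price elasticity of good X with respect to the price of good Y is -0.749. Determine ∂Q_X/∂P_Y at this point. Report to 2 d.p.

-55.07

ε = (∂Q_X/∂P_Y)·(P_Y/Q_X) ⇒ ∂Q_X/∂P_Y = ε·Q_X/P_Y = -0.749 × 1766/24.02 ≈ -55.07.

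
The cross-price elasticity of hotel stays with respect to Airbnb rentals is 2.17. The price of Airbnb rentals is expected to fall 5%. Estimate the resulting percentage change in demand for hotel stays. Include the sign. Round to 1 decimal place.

-10.9%

%ΔQ ≈ ε × %ΔP of Airbnb rentals = 2.17 × (-5%) = -10.9%.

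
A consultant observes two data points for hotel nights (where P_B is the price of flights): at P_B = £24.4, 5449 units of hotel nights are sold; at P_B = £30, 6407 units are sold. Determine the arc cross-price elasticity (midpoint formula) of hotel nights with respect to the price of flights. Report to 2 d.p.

ΔQ_A = 6407 − 5449 = 958; ΔP_B = 30 − 24.4 = 5.6.
Midpoints: Q̄_A = 5928.0, P̄_B = 27.20.
ε = (ΔQ_A/Q̄_A)/(ΔP_B/P̄_B) = (958/5928.0)/(5.6/27.20) ≈ 0.78.
ε > 0: hotel nights and flights are substitutes.

0.78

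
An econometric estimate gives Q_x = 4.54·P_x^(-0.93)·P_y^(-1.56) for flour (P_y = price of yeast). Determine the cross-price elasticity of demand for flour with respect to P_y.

-1.56

In a log-linear (constant-elasticity) demand function, the coefficient on the exponent of P_y is the cross-price elasticity.
ε = -1.56. Negative, so flour and yeast are complements.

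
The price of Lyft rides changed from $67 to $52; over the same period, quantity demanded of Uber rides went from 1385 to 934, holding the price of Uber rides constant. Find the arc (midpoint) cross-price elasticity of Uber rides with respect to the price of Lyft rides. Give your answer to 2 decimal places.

1.54

ΔQ_A = 934 − 1385 = -451; ΔP_B = 52 − 67 = -15.
Midpoints: Q̄_A = 1159.5, P̄_B = 59.50.
ε = (ΔQ_A/Q̄_A)/(ΔP_B/P̄_B) = (-451/1159.5)/(-15/59.50) ≈ 1.54.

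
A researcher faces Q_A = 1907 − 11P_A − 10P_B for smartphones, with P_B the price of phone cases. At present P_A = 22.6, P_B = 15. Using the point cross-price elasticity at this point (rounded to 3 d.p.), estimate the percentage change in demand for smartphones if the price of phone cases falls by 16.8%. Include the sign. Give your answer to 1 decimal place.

At P_A = 22.6, P_B = 15: Q_A = 1508.4.
∂Q_A/∂P_B = -10.
ε = (∂Q_A/∂P_B)(P_B/Q_A) = -10.0000 × 15/1508.4 ≈ -0.099.
%ΔQ_A ≈ ε × %ΔP_B = -0.099 × (-16.8%) = 1.7%.

1.7%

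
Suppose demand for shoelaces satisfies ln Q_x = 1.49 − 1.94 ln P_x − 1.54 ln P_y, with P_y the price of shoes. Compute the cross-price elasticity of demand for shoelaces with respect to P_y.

In a log-linear (constant-elasticity) demand function, the coefficient on ln P_y is the cross-price elasticity.
ε = -1.54. Negative, so shoelaces and shoes are complements.

-1.54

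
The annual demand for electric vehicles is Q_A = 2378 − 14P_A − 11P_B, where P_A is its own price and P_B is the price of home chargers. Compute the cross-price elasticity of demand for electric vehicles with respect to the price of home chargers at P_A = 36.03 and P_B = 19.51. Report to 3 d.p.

At P_A = 36.03 and P_B = 19.51: Q_A = 1658.97.
∂Q_A/∂P_B = -11.
ε = (∂Q_A/∂P_B)(P_B/Q_A) = -11 × (19.51/1658.97) ≈ -0.129.
Since ε < 0, electric vehicles and home chargers are complements.

-0.129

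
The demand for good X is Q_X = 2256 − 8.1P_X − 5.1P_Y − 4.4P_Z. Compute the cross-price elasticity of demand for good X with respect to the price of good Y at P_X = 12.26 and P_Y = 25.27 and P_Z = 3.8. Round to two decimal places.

-0.06

At P_X = 12.26 and P_Y = 25.27 and P_Z = 3.8: Q_X = 2011.097.
∂Q_X/∂P_Y = -5.1.
ε = (∂Q_X/∂P_Y)(P_Y/Q_X) = -5.1 × (25.27/2011.097) ≈ -0.06.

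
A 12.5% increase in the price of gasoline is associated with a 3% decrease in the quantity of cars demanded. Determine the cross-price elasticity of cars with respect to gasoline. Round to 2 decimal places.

ε = (%ΔQ of cars) / (%ΔP of gasoline) = (-3%) / (12.5%) ≈ -0.24.

-0.24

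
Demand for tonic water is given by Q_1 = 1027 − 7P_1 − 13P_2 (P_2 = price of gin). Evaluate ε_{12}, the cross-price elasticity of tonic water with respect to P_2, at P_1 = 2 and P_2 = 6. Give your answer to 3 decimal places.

-0.083

At P_1 = 2 and P_2 = 6: Q_1 = 935.
∂Q_1/∂P_2 = -13.
ε = (∂Q_1/∂P_2)(P_2/Q_1) = -13 × (6/935) ≈ -0.083.
Since ε < 0, tonic water and gin are complements.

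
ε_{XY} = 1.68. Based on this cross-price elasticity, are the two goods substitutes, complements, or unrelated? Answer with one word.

ε = 1.68 > 0, so a higher price of good Y raises demand for good X: substitutes.

substitutes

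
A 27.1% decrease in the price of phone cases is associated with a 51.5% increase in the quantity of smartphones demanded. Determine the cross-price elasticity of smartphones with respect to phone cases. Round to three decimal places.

-1.900

ε = (%ΔQ of smartphones) / (%ΔP of phone cases) = (51.5%) / (-27.1%) ≈ -1.900.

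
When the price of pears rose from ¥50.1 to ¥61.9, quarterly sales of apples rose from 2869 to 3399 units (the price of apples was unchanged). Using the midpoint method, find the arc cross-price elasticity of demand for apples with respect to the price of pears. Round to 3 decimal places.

0.803

ΔQ_A = 3399 − 2869 = 530; ΔP_B = 61.9 − 50.1 = 11.8.
Midpoints: Q̄_A = 3134.0, P̄_B = 56.00.
ε = (ΔQ_A/Q̄_A)/(ΔP_B/P̄_B) = (530/3134.0)/(11.8/56.00) ≈ 0.803.
ε > 0: apples and pears are substitutes.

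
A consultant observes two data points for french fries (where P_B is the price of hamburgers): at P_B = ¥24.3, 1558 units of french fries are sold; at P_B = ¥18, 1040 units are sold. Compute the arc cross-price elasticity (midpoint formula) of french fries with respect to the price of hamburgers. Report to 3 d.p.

1.339

ΔQ_A = 1040 − 1558 = -518; ΔP_B = 18 − 24.3 = -6.3.
Midpoints: Q̄_A = 1299.0, P̄_B = 21.15.
ε = (ΔQ_A/Q̄_A)/(ΔP_B/P̄_B) = (-518/1299.0)/(-6.3/21.15) ≈ 1.339.
ε > 0: french fries and hamburgers are substitutes.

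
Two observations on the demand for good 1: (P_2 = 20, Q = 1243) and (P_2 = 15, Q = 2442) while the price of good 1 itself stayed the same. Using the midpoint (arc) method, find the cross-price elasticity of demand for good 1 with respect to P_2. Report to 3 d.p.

-2.278

ΔQ_1 = 2442 − 1243 = 1199; ΔP_2 = 15 − 20 = -5.
Midpoints: Q̄_1 = 1842.5, P̄_2 = 17.50.
ε = (ΔQ_1/Q̄_1)/(ΔP_2/P̄_2) = (1199/1842.5)/(-5/17.50) ≈ -2.278.
ε < 0: good 1 and good 2 are complements.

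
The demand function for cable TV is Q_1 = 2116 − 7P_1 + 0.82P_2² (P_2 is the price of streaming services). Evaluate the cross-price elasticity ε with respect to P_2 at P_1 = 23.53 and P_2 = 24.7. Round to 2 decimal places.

0.41

At P_1 = 23.53 and P_2 = 24.7: Q_1 = 2451.564.
∂Q_1/∂P_2 = 1.64P_2 = 1.64(24.7) = 40.5080.
ε = (∂Q_1/∂P_2)(P_2/Q_1) = 40.5080 × (24.7/2451.564) ≈ 0.41.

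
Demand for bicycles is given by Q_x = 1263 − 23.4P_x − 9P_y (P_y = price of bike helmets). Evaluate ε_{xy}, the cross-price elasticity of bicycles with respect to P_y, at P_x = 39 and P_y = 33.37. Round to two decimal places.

-6.00

At P_x = 39 and P_y = 33.37: Q_x = 50.07.
∂Q_x/∂P_y = -9.
ε = (∂Q_x/∂P_y)(P_y/Q_x) = -9 × (33.37/50.07) ≈ -6.00.
Since ε < 0, bicycles and bike helmets are complements.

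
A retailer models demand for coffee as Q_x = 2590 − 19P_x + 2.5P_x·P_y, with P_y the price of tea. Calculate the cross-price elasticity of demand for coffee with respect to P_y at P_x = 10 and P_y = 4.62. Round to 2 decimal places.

At P_x = 10 and P_y = 4.62: Q_x = 2515.5.
∂Q_x/∂P_y = 2.5P_x = 2.5(10) = 25.0000.
ε = (∂Q_x/∂P_y)(P_y/Q_x) = 25.0000 × (4.62/2515.5) ≈ 0.05.

0.05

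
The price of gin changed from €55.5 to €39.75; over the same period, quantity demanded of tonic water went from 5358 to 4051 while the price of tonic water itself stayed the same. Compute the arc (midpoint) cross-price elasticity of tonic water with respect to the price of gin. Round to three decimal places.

0.840

ΔQ_A = 4051 − 5358 = -1307; ΔP_B = 39.75 − 55.5 = -15.75.
Midpoints: Q̄_A = 4704.5, P̄_B = 47.62.
ε = (ΔQ_A/Q̄_A)/(ΔP_B/P̄_B) = (-1307/4704.5)/(-15.75/47.62) ≈ 0.840.
ε > 0: tonic water and gin are substitutes.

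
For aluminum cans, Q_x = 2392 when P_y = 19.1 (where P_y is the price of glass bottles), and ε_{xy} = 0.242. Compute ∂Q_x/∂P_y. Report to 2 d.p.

ε = (∂Q_x/∂P_y)·(P_y/Q_x) ⇒ ∂Q_x/∂P_y = ε·Q_x/P_y = 0.242 × 2392/19.1 ≈ 30.31.

30.31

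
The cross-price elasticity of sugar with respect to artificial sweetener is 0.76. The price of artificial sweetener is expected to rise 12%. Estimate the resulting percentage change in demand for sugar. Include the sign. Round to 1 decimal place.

%ΔQ ≈ ε × %ΔP of artificial sweetener = 0.76 × (12%) = 9.1%.

9.1%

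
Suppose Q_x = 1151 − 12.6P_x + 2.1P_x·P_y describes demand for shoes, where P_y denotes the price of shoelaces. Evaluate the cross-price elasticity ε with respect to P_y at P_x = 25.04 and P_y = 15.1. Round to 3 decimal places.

At P_x = 25.04 and P_y = 15.1: Q_x = 1629.514.
∂Q_x/∂P_y = 2.1P_x = 2.1(25.04) = 52.5840.
ε = (∂Q_x/∂P_y)(P_y/Q_x) = 52.5840 × (15.1/1629.514) ≈ 0.487.
ε > 0: substitutes.

0.487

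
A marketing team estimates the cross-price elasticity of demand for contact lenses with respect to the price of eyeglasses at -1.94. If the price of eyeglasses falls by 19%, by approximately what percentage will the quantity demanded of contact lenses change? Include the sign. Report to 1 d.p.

36.9%

%ΔQ ≈ ε × %ΔP of eyeglasses = -1.94 × (-19%) = 36.9%.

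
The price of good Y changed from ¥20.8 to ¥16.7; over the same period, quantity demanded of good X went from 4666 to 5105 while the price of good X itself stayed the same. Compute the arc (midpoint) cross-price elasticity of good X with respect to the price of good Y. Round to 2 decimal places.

-0.41

ΔQ_X = 5105 − 4666 = 439; ΔP_Y = 16.7 − 20.8 = -4.1.
Midpoints: Q̄_X = 4885.5, P̄_Y = 18.75.
ε = (ΔQ_X/Q̄_X)/(ΔP_Y/P̄_Y) = (439/4885.5)/(-4.1/18.75) ≈ -0.41.
ε < 0: good X and good Y are complements.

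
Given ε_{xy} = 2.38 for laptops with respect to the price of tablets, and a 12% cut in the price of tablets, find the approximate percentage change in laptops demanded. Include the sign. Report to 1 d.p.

-28.6%

%ΔQ ≈ ε × %ΔP of tablets = 2.38 × (-12%) = -28.6%.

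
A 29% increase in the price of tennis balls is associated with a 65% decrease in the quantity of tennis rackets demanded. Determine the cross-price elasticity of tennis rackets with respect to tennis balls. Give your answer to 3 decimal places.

-2.241

ε = (%ΔQ of tennis rackets) / (%ΔP of tennis balls) = (-65%) / (29%) ≈ -2.241.
Negative cross-price elasticity: complements.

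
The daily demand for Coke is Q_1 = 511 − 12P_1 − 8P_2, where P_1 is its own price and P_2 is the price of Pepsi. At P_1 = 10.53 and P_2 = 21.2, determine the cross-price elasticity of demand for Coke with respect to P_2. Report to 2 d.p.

At P_1 = 10.53 and P_2 = 21.2: Q_1 = 215.04.
∂Q_1/∂P_2 = -8.
ε = (∂Q_1/∂P_2)(P_2/Q_1) = -8 × (21.2/215.04) ≈ -0.79.
Since ε < 0, Coke and Pepsi are complements.

-0.79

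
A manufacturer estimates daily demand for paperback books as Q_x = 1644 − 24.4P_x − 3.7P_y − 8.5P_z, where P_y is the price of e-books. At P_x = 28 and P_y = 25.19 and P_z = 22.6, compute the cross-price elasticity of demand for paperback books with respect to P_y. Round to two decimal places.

-0.14

At P_x = 28 and P_y = 25.19 and P_z = 22.6: Q_x = 675.497.
∂Q_x/∂P_y = -3.7.
ε = (∂Q_x/∂P_y)(P_y/Q_x) = -3.7 × (25.19/675.497) ≈ -0.14.
Since ε < 0, paperback books and e-books are complements.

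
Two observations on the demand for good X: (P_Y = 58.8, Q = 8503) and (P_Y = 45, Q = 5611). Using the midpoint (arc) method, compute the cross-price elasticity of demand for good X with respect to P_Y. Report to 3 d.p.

ΔQ_X = 5611 − 8503 = -2892; ΔP_Y = 45 − 58.8 = -13.8.
Midpoints: Q̄_X = 7057.0, P̄_Y = 51.90.
ε = (ΔQ_X/Q̄_X)/(ΔP_Y/P̄_Y) = (-2892/7057.0)/(-13.8/51.90) ≈ 1.541.
ε > 0: good X and good Y are substitutes.

1.541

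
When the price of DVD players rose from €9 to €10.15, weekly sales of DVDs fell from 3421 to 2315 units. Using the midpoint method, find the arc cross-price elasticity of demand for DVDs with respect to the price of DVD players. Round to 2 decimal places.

ΔQ_A = 2315 − 3421 = -1106; ΔP_B = 10.15 − 9 = 1.15.
Midpoints: Q̄_A = 2868.0, P̄_B = 9.57.
ε = (ΔQ_A/Q̄_A)/(ΔP_B/P̄_B) = (-1106/2868.0)/(1.15/9.57) ≈ -3.21.

-3.21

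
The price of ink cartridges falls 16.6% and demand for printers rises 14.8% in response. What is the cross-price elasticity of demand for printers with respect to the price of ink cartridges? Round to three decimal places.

ε = (%ΔQ of printers) / (%ΔP of ink cartridges) = (14.8%) / (-16.6%) ≈ -0.892.
Negative cross-price elasticity: complements.

-0.892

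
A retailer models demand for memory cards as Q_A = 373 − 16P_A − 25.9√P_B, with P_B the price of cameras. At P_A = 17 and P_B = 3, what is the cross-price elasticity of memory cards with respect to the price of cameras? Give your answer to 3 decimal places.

-0.400

At P_A = 17 and P_B = 3: Q_A = 56.140.
∂Q_A/∂P_B = -25.9/(2√P_B) = -25.9/(2√3) = -7.4767.
ε = (∂Q_A/∂P_B)(P_B/Q_A) = -7.4767 × (3/56.140) ≈ -0.400.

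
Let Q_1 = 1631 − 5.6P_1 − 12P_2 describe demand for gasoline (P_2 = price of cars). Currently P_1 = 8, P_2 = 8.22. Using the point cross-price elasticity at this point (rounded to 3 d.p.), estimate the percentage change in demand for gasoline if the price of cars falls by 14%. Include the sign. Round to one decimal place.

0.9%

At P_1 = 8, P_2 = 8.22: Q_1 = 1487.56.
∂Q_1/∂P_2 = -12.
ε = (∂Q_1/∂P_2)(P_2/Q_1) = -12.0000 × 8.22/1487.56 ≈ -0.066.
%ΔQ_1 ≈ ε × %ΔP_2 = -0.066 × (-14%) = 0.9%.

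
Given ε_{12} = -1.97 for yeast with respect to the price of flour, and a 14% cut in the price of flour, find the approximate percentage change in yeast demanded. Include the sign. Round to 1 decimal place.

%ΔQ ≈ ε × %ΔP of flour = -1.97 × (-14%) = 27.6%.
Demand for yeast rises by about 27.6%.

27.6%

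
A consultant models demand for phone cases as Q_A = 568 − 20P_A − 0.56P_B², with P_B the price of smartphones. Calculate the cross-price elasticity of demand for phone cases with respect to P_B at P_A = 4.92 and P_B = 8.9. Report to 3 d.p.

-0.209

At P_A = 4.92 and P_B = 8.9: Q_A = 425.242.
∂Q_A/∂P_B = -1.12P_B = -1.12(8.9) = -9.9680.
ε = (∂Q_A/∂P_B)(P_B/Q_A) = -9.9680 × (8.9/425.242) ≈ -0.209.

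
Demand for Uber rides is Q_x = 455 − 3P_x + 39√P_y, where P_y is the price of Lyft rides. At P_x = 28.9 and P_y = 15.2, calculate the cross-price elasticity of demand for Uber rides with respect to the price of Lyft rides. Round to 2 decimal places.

0.15

At P_x = 28.9 and P_y = 15.2: Q_x = 520.350.
∂Q_x/∂P_y = 39/(2√P_y) = 39/(2√15.2) = 5.0016.
ε = (∂Q_x/∂P_y)(P_y/Q_x) = 5.0016 × (15.2/520.350) ≈ 0.15.
ε > 0: substitutes.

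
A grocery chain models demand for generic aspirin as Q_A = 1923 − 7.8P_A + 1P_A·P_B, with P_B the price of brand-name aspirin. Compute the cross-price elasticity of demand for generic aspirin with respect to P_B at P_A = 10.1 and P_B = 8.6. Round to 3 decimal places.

At P_A = 10.1 and P_B = 8.6: Q_A = 1931.08.
∂Q_A/∂P_B = 1P_A = 1(10.1) = 10.1000.
ε = (∂Q_A/∂P_B)(P_B/Q_A) = 10.1000 × (8.6/1931.08) ≈ 0.045.

0.045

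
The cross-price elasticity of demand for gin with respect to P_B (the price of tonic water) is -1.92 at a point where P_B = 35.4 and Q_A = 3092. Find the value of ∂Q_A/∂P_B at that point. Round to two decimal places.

-167.70

ε = (∂Q_A/∂P_B)·(P_B/Q_A) ⇒ ∂Q_A/∂P_B = ε·Q_A/P_B = -1.92 × 3092/35.4 ≈ -167.70.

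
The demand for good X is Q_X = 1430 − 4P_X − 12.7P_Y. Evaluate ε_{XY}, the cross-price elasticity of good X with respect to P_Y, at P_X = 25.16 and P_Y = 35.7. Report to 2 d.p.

-0.52

At P_X = 25.16 and P_Y = 35.7: Q_X = 875.97.
∂Q_X/∂P_Y = -12.7.
ε = (∂Q_X/∂P_Y)(P_Y/Q_X) = -12.7 × (35.7/875.97) ≈ -0.52.
Since ε < 0, good X and good Y are complements.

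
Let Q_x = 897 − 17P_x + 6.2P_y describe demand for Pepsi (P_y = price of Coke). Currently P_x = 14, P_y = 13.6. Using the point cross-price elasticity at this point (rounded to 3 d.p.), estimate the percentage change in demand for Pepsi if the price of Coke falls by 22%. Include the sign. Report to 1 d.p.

-2.5%

At P_x = 14, P_y = 13.6: Q_x = 743.32.
∂Q_x/∂P_y = 6.2.
ε = (∂Q_x/∂P_y)(P_y/Q_x) = 6.2000 × 13.6/743.32 ≈ 0.113.
%ΔQ_x ≈ ε × %ΔP_y = 0.113 × (-22%) = -2.5%.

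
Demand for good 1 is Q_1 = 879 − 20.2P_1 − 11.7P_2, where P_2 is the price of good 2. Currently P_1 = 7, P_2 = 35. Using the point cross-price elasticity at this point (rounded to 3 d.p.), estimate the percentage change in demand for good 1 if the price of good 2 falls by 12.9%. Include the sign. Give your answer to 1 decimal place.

At P_1 = 7, P_2 = 35: Q_1 = 328.1.
∂Q_1/∂P_2 = -11.7.
ε = (∂Q_1/∂P_2)(P_2/Q_1) = -11.7000 × 35/328.1 ≈ -1.248.
%ΔQ_1 ≈ ε × %ΔP_2 = -1.248 × (-12.9%) = 16.1%.

16.1%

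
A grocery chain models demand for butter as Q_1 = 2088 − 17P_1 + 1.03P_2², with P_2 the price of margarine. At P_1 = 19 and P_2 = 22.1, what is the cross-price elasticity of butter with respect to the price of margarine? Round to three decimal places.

0.444

At P_1 = 19 and P_2 = 22.1: Q_1 = 2268.062.
∂Q_1/∂P_2 = 2.06P_2 = 2.06(22.1) = 45.5260.
ε = (∂Q_1/∂P_2)(P_2/Q_1) = 45.5260 × (22.1/2268.062) ≈ 0.444.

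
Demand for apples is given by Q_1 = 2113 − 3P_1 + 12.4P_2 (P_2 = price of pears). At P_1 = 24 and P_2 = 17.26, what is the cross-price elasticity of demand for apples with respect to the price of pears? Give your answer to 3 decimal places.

At P_1 = 24 and P_2 = 17.26: Q_1 = 2255.024.
∂Q_1/∂P_2 = 12.4.
ε = (∂Q_1/∂P_2)(P_2/Q_1) = 12.4 × (17.26/2255.024) ≈ 0.095.
Since ε > 0, apples and pears are substitutes.

0.095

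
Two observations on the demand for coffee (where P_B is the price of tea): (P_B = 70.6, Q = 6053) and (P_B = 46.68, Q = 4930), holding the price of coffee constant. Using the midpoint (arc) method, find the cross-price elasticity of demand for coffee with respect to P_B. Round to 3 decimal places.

0.501

ΔQ_A = 4930 − 6053 = -1123; ΔP_B = 46.68 − 70.6 = -23.92.
Midpoints: Q̄_A = 5491.5, P̄_B = 58.64.
ε = (ΔQ_A/Q̄_A)/(ΔP_B/P̄_B) = (-1123/5491.5)/(-23.92/58.64) ≈ 0.501.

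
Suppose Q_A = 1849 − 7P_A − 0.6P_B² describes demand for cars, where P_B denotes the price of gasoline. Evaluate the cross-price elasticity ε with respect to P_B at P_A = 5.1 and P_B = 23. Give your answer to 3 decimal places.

At P_A = 5.1 and P_B = 23: Q_A = 1495.9.
∂Q_A/∂P_B = -1.2P_B = -1.2(23) = -27.6000.
ε = (∂Q_A/∂P_B)(P_B/Q_A) = -27.6000 × (23/1495.9) ≈ -0.424.
ε < 0: complements.

-0.424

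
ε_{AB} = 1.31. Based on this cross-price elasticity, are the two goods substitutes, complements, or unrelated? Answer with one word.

substitutes

ε = 1.31 > 0, so a higher price of good B raises demand for good A: substitutes.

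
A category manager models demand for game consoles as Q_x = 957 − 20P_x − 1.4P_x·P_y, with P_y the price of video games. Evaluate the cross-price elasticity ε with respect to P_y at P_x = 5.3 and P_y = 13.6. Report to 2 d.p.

-0.13

At P_x = 5.3 and P_y = 13.6: Q_x = 750.088.
∂Q_x/∂P_y = -1.4P_x = -1.4(5.3) = -7.4200.
ε = (∂Q_x/∂P_y)(P_y/Q_x) = -7.4200 × (13.6/750.088) ≈ -0.13.
ε < 0: complements.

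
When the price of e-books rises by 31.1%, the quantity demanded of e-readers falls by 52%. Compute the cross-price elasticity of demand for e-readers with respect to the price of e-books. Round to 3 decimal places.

ε = (%ΔQ of e-readers) / (%ΔP of e-books) = (-52%) / (31.1%) ≈ -1.672.
Negative cross-price elasticity: complements.

-1.672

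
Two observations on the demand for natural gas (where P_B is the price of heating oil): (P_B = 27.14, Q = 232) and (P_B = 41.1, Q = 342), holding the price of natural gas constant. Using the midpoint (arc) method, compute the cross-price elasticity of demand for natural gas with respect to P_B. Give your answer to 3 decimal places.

0.937

ΔQ_A = 342 − 232 = 110; ΔP_B = 41.1 − 27.14 = 13.96.
Midpoints: Q̄_A = 287.0, P̄_B = 34.12.
ε = (ΔQ_A/Q̄_A)/(ΔP_B/P̄_B) = (110/287.0)/(13.96/34.12) ≈ 0.937.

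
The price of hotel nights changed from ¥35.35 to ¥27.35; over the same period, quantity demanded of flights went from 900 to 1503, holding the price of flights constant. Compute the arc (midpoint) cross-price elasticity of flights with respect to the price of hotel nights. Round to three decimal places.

-1.967

ΔQ_A = 1503 − 900 = 603; ΔP_B = 27.35 − 35.35 = -8.
Midpoints: Q̄_A = 1201.5, P̄_B = 31.35.
ε = (ΔQ_A/Q̄_A)/(ΔP_B/P̄_B) = (603/1201.5)/(-8/31.35) ≈ -1.967.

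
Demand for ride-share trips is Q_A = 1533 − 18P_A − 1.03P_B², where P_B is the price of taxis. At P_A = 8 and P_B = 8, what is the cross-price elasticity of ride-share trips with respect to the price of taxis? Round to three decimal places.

-0.100

At P_A = 8 and P_B = 8: Q_A = 1323.08.
∂Q_A/∂P_B = -2.06P_B = -2.06(8) = -16.4800.
ε = (∂Q_A/∂P_B)(P_B/Q_A) = -16.4800 × (8/1323.08) ≈ -0.100.
ε < 0: complements.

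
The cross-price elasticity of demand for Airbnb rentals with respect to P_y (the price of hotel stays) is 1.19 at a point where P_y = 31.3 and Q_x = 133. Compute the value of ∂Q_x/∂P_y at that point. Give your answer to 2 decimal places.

5.06

ε = (∂Q_x/∂P_y)·(P_y/Q_x) ⇒ ∂Q_x/∂P_y = ε·Q_x/P_y = 1.19 × 133/31.3 ≈ 5.06.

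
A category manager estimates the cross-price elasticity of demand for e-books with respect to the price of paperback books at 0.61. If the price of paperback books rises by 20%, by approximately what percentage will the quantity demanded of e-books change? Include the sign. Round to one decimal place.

%ΔQ ≈ ε × %ΔP of paperback books = 0.61 × (20%) = 12.2%.

12.2%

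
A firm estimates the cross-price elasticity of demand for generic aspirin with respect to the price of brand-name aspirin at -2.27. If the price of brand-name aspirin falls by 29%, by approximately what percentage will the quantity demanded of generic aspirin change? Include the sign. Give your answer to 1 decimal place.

%ΔQ ≈ ε × %ΔP of brand-name aspirin = -2.27 × (-29%) = 65.8%.

65.8%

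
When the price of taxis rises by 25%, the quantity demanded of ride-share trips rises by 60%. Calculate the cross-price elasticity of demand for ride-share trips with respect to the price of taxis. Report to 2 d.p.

2.40

ε = (%ΔQ of ride-share trips) / (%ΔP of taxis) = (60%) / (25%) ≈ 2.40.
Positive cross-price elasticity: substitutes.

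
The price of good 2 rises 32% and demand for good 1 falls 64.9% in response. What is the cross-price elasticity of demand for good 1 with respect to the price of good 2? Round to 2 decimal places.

-2.03

ε = (%ΔQ of good 1) / (%ΔP of good 2) = (-64.9%) / (32%) ≈ -2.03.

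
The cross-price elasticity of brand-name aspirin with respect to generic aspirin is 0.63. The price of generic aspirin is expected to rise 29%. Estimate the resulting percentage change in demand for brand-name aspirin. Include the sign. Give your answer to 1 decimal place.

%ΔQ ≈ ε × %ΔP of generic aspirin = 0.63 × (29%) = 18.3%.
Demand for brand-name aspirin rises by about 18.3%.

18.3%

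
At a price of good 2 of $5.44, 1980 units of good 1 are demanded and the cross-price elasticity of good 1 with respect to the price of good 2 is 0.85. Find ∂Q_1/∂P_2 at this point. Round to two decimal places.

309.38

ε = (∂Q_1/∂P_2)·(P_2/Q_1) ⇒ ∂Q_1/∂P_2 = ε·Q_1/P_2 = 0.85 × 1980/5.44 ≈ 309.38.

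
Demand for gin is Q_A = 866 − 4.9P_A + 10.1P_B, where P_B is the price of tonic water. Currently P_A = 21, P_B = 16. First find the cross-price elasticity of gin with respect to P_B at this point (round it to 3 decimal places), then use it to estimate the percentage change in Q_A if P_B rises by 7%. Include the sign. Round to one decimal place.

At P_A = 21, P_B = 16: Q_A = 924.7.
∂Q_A/∂P_B = 10.1.
ε = (∂Q_A/∂P_B)(P_B/Q_A) = 10.1000 × 16/924.7 ≈ 0.175.
%ΔQ_A ≈ ε × %ΔP_B = 0.175 × (7%) = 1.2%.

1.2%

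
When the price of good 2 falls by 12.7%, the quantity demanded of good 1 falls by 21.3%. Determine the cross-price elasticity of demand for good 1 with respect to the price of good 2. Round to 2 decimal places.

1.68

ε = (%ΔQ of good 1) / (%ΔP of good 2) = (-21.3%) / (-12.7%) ≈ 1.68.
Positive cross-price elasticity: substitutes.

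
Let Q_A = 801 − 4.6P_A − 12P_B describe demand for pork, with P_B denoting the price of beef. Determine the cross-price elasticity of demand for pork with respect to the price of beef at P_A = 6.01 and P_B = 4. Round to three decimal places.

-0.066

At P_A = 6.01 and P_B = 4: Q_A = 725.354.
∂Q_A/∂P_B = -12.
ε = (∂Q_A/∂P_B)(P_B/Q_A) = -12 × (4/725.354) ≈ -0.066.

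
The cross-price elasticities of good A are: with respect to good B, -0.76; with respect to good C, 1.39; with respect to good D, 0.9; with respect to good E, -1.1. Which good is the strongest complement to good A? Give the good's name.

Complements have ε < 0. The most negative value is -1.1 (good E).

good E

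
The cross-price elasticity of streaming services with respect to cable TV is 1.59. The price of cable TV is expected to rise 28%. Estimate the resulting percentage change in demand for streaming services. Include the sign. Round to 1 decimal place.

44.5%

%ΔQ ≈ ε × %ΔP of cable TV = 1.59 × (28%) = 44.5%.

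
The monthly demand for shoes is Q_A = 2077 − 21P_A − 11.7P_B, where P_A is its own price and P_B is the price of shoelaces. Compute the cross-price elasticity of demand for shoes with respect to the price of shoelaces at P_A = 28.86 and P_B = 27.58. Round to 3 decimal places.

At P_A = 28.86 and P_B = 27.58: Q_A = 1148.254.
∂Q_A/∂P_B = -11.7.
ε = (∂Q_A/∂P_B)(P_B/Q_A) = -11.7 × (27.58/1148.254) ≈ -0.281.
Since ε < 0, shoes and shoelaces are complements.

-0.281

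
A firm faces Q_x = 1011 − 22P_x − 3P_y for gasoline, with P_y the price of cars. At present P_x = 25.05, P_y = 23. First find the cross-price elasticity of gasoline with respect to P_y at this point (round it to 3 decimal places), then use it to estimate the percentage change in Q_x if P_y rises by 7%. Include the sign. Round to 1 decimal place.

-1.2%

At P_x = 25.05, P_y = 23: Q_x = 390.9.
∂Q_x/∂P_y = -3.
ε = (∂Q_x/∂P_y)(P_y/Q_x) = -3.0000 × 23/390.9 ≈ -0.177.
%ΔQ_x ≈ ε × %ΔP_y = -0.177 × (7%) = -1.2%.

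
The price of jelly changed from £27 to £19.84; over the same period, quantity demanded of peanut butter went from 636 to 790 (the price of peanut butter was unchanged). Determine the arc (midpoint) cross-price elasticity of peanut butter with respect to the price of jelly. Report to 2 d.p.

ΔQ_A = 790 − 636 = 154; ΔP_B = 19.84 − 27 = -7.16.
Midpoints: Q̄_A = 713.0, P̄_B = 23.42.
ε = (ΔQ_A/Q̄_A)/(ΔP_B/P̄_B) = (154/713.0)/(-7.16/23.42) ≈ -0.71.
ε < 0: peanut butter and jelly are complements.

-0.71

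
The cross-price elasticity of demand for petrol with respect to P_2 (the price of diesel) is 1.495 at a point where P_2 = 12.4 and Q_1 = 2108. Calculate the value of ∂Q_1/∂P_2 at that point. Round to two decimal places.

ε = (∂Q_1/∂P_2)·(P_2/Q_1) ⇒ ∂Q_1/∂P_2 = ε·Q_1/P_2 = 1.495 × 2108/12.4 ≈ 254.15.

254.15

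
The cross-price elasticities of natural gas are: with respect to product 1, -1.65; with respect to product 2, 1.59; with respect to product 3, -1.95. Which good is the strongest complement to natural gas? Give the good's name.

product 3

Complements have ε < 0. The most negative value is -1.95 (product 3).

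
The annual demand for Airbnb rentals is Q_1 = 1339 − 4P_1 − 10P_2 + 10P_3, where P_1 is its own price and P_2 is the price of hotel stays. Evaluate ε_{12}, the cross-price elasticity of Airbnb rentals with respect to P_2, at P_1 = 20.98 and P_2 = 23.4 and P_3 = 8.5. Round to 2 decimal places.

-0.21

At P_1 = 20.98 and P_2 = 23.4 and P_3 = 8.5: Q_1 = 1106.08.
∂Q_1/∂P_2 = -10.
ε = (∂Q_1/∂P_2)(P_2/Q_1) = -10 × (23.4/1106.08) ≈ -0.21.
Since ε < 0, Airbnb rentals and hotel stays are complements.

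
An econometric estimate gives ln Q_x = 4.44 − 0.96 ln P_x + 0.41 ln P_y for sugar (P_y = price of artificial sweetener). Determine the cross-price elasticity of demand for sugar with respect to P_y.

0.41

In a log-linear (constant-elasticity) demand function, the coefficient on ln P_y is the cross-price elasticity.
ε = 0.41. Positive, so sugar and artificial sweetener are substitutes.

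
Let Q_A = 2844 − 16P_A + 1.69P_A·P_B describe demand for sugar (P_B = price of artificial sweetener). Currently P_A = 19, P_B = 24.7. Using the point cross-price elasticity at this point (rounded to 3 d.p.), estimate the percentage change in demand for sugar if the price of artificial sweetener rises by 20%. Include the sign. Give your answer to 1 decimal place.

At P_A = 19, P_B = 24.7: Q_A = 3333.117.
∂Q_A/∂P_B = 1.69P_A = 32.1100.
ε = (∂Q_A/∂P_B)(P_B/Q_A) = 32.1100 × 24.7/3333.117 ≈ 0.238.
%ΔQ_A ≈ ε × %ΔP_B = 0.238 × (20%) = 4.8%.

4.8%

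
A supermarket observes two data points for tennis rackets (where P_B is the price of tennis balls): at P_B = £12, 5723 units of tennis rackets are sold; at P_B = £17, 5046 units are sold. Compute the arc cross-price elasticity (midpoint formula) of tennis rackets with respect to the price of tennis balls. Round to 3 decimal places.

ΔQ_A = 5046 − 5723 = -677; ΔP_B = 17 − 12 = 5.
Midpoints: Q̄_A = 5384.5, P̄_B = 14.50.
ε = (ΔQ_A/Q̄_A)/(ΔP_B/P̄_B) = (-677/5384.5)/(5/14.50) ≈ -0.365.
ε < 0: tennis rackets and tennis balls are complements.

-0.365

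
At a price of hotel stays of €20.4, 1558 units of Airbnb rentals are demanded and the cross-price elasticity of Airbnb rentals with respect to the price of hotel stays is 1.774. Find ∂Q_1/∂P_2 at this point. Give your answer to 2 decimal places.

135.48

ε = (∂Q_1/∂P_2)·(P_2/Q_1) ⇒ ∂Q_1/∂P_2 = ε·Q_1/P_2 = 1.774 × 1558/20.4 ≈ 135.48.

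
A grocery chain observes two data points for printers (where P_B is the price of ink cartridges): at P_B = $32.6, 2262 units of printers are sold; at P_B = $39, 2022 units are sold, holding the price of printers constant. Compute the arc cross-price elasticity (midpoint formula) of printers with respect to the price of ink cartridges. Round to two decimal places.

ΔQ_A = 2022 − 2262 = -240; ΔP_B = 39 − 32.6 = 6.4.
Midpoints: Q̄_A = 2142.0, P̄_B = 35.80.
ε = (ΔQ_A/Q̄_A)/(ΔP_B/P̄_B) = (-240/2142.0)/(6.4/35.80) ≈ -0.63.

-0.63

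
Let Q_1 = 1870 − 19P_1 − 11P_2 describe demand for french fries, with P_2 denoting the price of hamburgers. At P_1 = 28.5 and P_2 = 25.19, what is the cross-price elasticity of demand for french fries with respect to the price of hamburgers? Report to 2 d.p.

At P_1 = 28.5 and P_2 = 25.19: Q_1 = 1051.41.
∂Q_1/∂P_2 = -11.
ε = (∂Q_1/∂P_2)(P_2/Q_1) = -11 × (25.19/1051.41) ≈ -0.26.

-0.26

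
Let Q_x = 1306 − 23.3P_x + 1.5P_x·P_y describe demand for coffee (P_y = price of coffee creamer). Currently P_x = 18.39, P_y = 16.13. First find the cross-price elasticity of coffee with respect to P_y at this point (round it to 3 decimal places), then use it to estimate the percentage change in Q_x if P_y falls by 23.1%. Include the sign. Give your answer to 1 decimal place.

At P_x = 18.39, P_y = 16.13: Q_x = 1322.459.
∂Q_x/∂P_y = 1.5P_x = 27.5850.
ε = (∂Q_x/∂P_y)(P_y/Q_x) = 27.5850 × 16.13/1322.459 ≈ 0.336.
%ΔQ_x ≈ ε × %ΔP_y = 0.336 × (-23.1%) = -7.8%.

-7.8%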